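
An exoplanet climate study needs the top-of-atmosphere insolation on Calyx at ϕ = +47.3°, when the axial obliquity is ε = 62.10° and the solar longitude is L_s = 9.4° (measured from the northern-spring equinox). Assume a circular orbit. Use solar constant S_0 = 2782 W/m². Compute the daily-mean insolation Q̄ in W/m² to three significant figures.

Q̄ ≈ 749 W/m²

Solar declination: sin δ = sin ε · sin L_s = sin 62.10° × sin 9.4° = 0.14434, so δ = +8.299°.
cos h₀ = −tan(+47.3°) tan(+8.299°) = -0.1581, h₀ = 1.7295 rad.
Bracket: h₀ sin ϕ sin δ + cos ϕ cos δ sin h₀ = 1.7295×0.73491×0.14434 + 0.67816×0.98953×0.98743 = 0.183460 + 0.662624 = 0.846084.
Q̄ = (S_0/π) × [bracket] = (2782/π) × 0.846084 = 749.2 W/m².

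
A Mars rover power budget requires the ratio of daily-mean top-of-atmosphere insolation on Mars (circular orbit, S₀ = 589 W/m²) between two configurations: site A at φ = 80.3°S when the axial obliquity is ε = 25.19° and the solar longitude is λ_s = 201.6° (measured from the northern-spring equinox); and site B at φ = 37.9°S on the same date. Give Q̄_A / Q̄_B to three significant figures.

— Configuration A (φ=-80.3°):
Solar declination: sin δ = sin ε · sin λ_s = sin 25.19° × sin 201.6° = -0.15668, so δ = -9.014°.
cos H₀ = −tan(-80.3°) tan(-9.014°) = -0.9281, H₀ = 2.7600 rad.
Bracket: H₀ sin φ sin δ + cos φ cos δ sin H₀ = 2.7600×-0.98570×-0.15668 + 0.16849×0.98765×0.37236 = 0.426253 + 0.061964 = 0.488217.
Q̄ = (S₀/π) × [bracket] = (589/π) × 0.488217 = 91.533 W/m².
— Configuration B (φ=-37.9°):
cos H₀ = −tan(-37.9°) tan(-9.014°) = -0.1235, H₀ = 1.6946 rad.
Bracket: H₀ sin φ sin δ + cos φ cos δ sin H₀ = 1.6946×-0.61429×-0.15668 + 0.78908×0.98765×0.99234 = 0.163100 + 0.773365 = 0.936465.
Q̄ = (S₀/π) × [bracket] = (589/π) × 0.936465 = 175.57 W/m².
Ratio Q̄_A / Q̄_B = 91.533 / 175.57 = 0.5213.

Q̄_A / Q̄_B ≈ 0.521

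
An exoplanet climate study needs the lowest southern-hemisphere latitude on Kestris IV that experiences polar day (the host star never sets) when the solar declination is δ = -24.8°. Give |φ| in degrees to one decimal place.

|φ| = 65.2°

Polar day requires cos H₀ = −tan φ tan δ ≤ −1, i.e. tan φ tan δ ≥ 1.
The boundary is |tan φ| · |tan δ| = 1, so |φ| = 90° − |δ| = 90° − 24.8° = 65.2° in the southern hemisphere.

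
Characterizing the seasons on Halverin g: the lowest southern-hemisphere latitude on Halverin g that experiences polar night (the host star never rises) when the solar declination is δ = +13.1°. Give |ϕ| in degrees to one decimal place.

Polar night requires cos h₀ = −tan ϕ tan δ ≥ 1, i.e. tan ϕ tan δ ≤ −1.
The boundary is |tan ϕ| · |tan δ| = 1, so |ϕ| = 90° − |δ| = 90° − 13.1° = 76.9° in the southern hemisphere.

|ϕ| = 76.9°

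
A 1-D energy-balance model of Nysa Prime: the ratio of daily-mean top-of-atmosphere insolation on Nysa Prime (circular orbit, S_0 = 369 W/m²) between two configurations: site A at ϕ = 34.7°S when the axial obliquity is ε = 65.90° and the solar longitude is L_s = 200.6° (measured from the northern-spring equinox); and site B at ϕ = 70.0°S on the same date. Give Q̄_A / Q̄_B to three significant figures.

— Configuration A (ϕ=-34.7°):
Solar declination: sin δ = sin ε · sin L_s = sin 65.90° × sin 200.6° = -0.32117, so δ = -18.734°.
cos h₀ = −tan(-34.7°) tan(-18.734°) = -0.2348, h₀ = 1.8078 rad.
Bracket: h₀ sin ϕ sin δ + cos ϕ cos δ sin h₀ = 1.8078×-0.56928×-0.32117 + 0.82214×0.94702×0.97204 = 0.330530 + 0.756814 = 1.087344.
Q̄ = (S_0/π) × [bracket] = (369/π) × 1.087344 = 127.72 W/m².
— Configuration B (ϕ=-70.0°):
cos h₀ = −tan(-70.0°) tan(-18.734°) = -0.9318, h₀ = 2.7701 rad.
Bracket: h₀ sin ϕ sin δ + cos ϕ cos δ sin h₀ = 2.7701×-0.93969×-0.32117 + 0.34202×0.94702×0.36302 = 0.836017 + 0.117582 = 0.953599.
Q̄ = (S_0/π) × [bracket] = (369/π) × 0.953599 = 112.01 W/m².
Ratio Q̄_A / Q̄_B = 127.72 / 112.01 = 1.140.

Q̄_A / Q̄_B ≈ 1.14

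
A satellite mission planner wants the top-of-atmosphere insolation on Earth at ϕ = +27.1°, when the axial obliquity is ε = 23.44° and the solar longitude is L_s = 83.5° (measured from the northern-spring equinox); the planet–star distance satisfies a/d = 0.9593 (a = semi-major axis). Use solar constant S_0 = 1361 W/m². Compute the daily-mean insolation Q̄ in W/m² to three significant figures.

Solar declination: sin δ = sin ε · sin L_s = sin 23.44° × sin 83.5° = 0.39523, so δ = +23.280°.
cos h₀ = −tan(+27.1°) tan(+23.280°) = -0.2202, h₀ = 1.7928 rad.
Bracket: h₀ sin ϕ sin δ + cos ϕ cos δ sin h₀ = 1.7928×0.45554×0.39523 + 0.89021×0.91858×0.97546 = 0.322781 + 0.797662 = 1.120443.
Inverse-square distance factor (a/d)² = 0.9593² = 0.920256.
Q̄ = (S_0/π) × 0.920256 × [bracket] = (1361/π) × 0.920256 × 1.120443 = 446.7 W/m².

Q̄ ≈ 447 W/m²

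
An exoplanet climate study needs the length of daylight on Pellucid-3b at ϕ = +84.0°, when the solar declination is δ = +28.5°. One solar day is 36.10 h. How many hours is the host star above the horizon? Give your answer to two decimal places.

Sunrise equation: cos h₀ = −tan ϕ · tan δ = -5.1659 ≤ −1, so the host star never sets (polar day) and h₀ = π.
Daylight = 2h₀/(2π) × 36.10 h = (3.1416/π) × 36.10 = 36.10 h.

36.10 h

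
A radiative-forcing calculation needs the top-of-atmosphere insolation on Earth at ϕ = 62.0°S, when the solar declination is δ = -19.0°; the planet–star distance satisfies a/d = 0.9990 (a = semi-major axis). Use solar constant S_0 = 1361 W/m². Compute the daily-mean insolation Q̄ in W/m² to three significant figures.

Q̄ ≈ 429 W/m²

cos h₀ = −tan(-62.0°) tan(-19.000°) = -0.6476, h₀ = 2.2752 rad.
Bracket: h₀ sin ϕ sin δ + cos ϕ cos δ sin h₀ = 2.2752×-0.88295×-0.32557 + 0.46947×0.94552×0.76199 = 0.654034 + 0.338242 = 0.992276.
Inverse-square distance factor (a/d)² = 0.9990² = 0.998001.
Q̄ = (S_0/π) × 0.998001 × [bracket] = (1361/π) × 0.998001 × 0.992276 = 429.0 W/m².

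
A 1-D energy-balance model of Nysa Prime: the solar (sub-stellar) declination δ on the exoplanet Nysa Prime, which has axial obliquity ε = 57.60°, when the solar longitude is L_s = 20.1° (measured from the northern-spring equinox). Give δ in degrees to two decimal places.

δ = +16.87°

sin δ = sin ε · sin L_s = sin 57.60° × sin 20.1° = 0.290161.
δ = arcsin(0.290161) = +16.87°.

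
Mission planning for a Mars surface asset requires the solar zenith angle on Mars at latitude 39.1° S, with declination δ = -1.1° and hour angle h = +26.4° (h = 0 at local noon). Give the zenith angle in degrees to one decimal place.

θ_z = 45.0°

cos θ_z = sin ϕ sin δ + cos ϕ cos δ cos h = 0.012107 + 0.694986 = 0.707093.
θ_z = arccos(0.707093) = 45.0°.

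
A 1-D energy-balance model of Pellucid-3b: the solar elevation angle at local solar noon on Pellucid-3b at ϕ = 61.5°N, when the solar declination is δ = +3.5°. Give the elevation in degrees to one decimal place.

32.0°

At local noon the hour angle is zero, so the zenith angle equals |ϕ − δ| = |+61.5° − (+3.500°)| = 58.000°.
Elevation = 90° − 58.000° = 32.0°.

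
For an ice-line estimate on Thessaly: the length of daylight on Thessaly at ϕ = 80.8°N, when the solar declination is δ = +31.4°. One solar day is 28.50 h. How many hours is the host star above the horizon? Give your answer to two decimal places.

Sunrise equation: cos h₀ = −tan ϕ · tan δ = -3.7687 ≤ −1, so the host star never sets (polar day) and h₀ = π.
Daylight = 2h₀/(2π) × 28.50 h = (3.1416/π) × 28.50 = 28.50 h.

28.50 h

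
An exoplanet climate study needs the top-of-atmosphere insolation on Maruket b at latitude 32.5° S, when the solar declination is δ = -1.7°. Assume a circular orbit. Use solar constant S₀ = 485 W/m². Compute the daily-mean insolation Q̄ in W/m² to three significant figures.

Q̄ ≈ 134 W/m²

cos H₀ = −tan(-32.5°) tan(-1.700°) = -0.0189, H₀ = 1.5897 rad.
Bracket: H₀ sin φ sin δ + cos φ cos δ sin H₀ = 1.5897×-0.53730×-0.02967 + 0.84339×0.99956×0.99982 = 0.025343 + 0.842867 = 0.868210.
Q̄ = (S₀/π) × [bracket] = (485/π) × 0.868210 = 134.0 W/m².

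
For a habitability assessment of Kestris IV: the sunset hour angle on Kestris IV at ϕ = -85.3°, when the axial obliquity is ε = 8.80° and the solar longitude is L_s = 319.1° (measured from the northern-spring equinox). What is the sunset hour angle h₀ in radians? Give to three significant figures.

h₀ = 3.14 rad

Solar declination: sin δ = sin ε · sin L_s = sin 8.80° × sin 319.1° = -0.10017, so δ = -5.749°.
Sunrise equation: cos h₀ = −tan ϕ · tan δ = -1.2245 ≤ −1, so the host star never sets (polar day) and h₀ = π.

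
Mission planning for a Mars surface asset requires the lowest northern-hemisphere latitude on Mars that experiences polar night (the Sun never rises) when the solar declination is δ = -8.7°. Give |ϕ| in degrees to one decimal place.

Polar night requires cos h₀ = −tan ϕ tan δ ≥ 1, i.e. tan ϕ tan δ ≤ −1.
The boundary is |tan ϕ| · |tan δ| = 1, so |ϕ| = 90° − |δ| = 90° − 8.7° = 81.3° in the northern hemisphere.

|ϕ| = 81.3°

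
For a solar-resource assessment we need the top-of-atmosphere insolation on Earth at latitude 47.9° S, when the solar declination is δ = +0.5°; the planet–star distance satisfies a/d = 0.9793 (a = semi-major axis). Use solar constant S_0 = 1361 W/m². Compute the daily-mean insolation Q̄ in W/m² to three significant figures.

Q̄ ≈ 274 W/m²

cos h₀ = −tan(-47.9°) tan(+0.500°) = 0.0097, h₀ = 1.5611 rad.
Bracket: h₀ sin ϕ sin δ + cos ϕ cos δ sin h₀ = 1.5611×-0.74198×0.00873 + 0.67043×0.99996×0.99995 = -0.010112 + 0.670370 = 0.660258.
Inverse-square distance factor (a/d)² = 0.9793² = 0.959028.
Q̄ = (S_0/π) × 0.959028 × [bracket] = (1361/π) × 0.959028 × 0.660258 = 274.3 W/m².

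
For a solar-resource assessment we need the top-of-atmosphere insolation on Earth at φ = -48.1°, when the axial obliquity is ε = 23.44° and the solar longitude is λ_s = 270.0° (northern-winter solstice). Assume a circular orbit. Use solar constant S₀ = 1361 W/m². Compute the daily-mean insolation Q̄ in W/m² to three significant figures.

Q̄ ≈ 499 W/m²

Solar declination: sin δ = sin ε · sin λ_s = sin 23.44° × sin 270.0° = -0.39779, so δ = -23.440°.
cos H₀ = −tan(-48.1°) tan(-23.440°) = -0.4832, H₀ = 2.0751 rad.
Bracket: H₀ sin φ sin δ + cos φ cos δ sin H₀ = 2.0751×-0.74431×-0.39779 + 0.66783×0.91748×0.87550 = 0.614394 + 0.536437 = 1.150831.
Q̄ = (S₀/π) × [bracket] = (1361/π) × 1.150831 = 498.6 W/m².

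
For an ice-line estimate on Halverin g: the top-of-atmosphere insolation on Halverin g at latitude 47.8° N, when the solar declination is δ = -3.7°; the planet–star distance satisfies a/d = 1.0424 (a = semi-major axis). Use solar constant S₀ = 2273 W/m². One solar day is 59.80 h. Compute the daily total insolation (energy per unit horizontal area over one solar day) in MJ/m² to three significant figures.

101 MJ/m²

cos H₀ = −tan(+47.8°) tan(-3.700°) = 0.0713, H₀ = 1.4994 rad.
Bracket: H₀ sin φ sin δ + cos φ cos δ sin H₀ = 1.4994×0.74080×-0.06453 + 0.67172×0.99792×0.99745 = -0.071677 + 0.668613 = 0.596936.
Inverse-square distance factor (a/d)² = 1.0424² = 1.086598.
Q̄ = (S₀/π) × 1.086598 × [bracket] = (2273/π) × 1.086598 × 0.596936 = 469.30 W/m².
Daily total = Q̄ × 59.80 h × 3600 s/h = 469.30 × 59.80 × 3600 / 10⁶ = 101.0 MJ/m².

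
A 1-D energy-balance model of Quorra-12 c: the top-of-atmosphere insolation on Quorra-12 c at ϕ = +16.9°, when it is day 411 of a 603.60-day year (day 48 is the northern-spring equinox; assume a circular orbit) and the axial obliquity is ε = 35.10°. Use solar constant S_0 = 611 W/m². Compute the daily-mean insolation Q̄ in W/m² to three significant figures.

Q̄ ≈ 146 W/m²

Solar longitude: L_s = 360° × (411 − 48)/603.60 = 216.501°.
sin δ = sin 35.10° × sin 216.501° = -0.34203, so δ = -20.001°.
cos h₀ = −tan(+16.9°) tan(-20.001°) = 0.1106, h₀ = 1.4600 rad.
Bracket: h₀ sin ϕ sin δ + cos ϕ cos δ sin h₀ = 1.4600×0.29070×-0.34203 + 0.95681×0.93969×0.99387 = -0.145165 + 0.893593 = 0.748428.
Q̄ = (S_0/π) × [bracket] = (611/π) × 0.748428 = 145.6 W/m².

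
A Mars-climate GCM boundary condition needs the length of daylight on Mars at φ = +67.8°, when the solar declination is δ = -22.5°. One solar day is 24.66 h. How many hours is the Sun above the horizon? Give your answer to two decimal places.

0.00 h

cos H₀ = −tan φ · tan δ = 1.0150 ≥ 1, so the Sun never rises (polar night) and H₀ = 0.
Daylight = 2H₀/(2π) × 24.66 h = (0.0000/π) × 24.66 = 0.00 h.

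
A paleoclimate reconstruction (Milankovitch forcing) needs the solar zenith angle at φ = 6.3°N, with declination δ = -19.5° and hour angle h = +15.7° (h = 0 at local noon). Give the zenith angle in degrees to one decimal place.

cos θ_z = sin φ sin δ + cos φ cos δ cos h = -0.036630 + 0.901993 = 0.865363.
θ_z = arccos(0.865363) = 30.1°.

θ_z = 30.1°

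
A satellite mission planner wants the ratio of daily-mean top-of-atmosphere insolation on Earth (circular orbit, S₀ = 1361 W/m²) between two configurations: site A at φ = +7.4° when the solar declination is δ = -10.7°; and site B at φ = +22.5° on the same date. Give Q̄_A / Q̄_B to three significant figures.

— Configuration A (φ=+7.4°):
cos H₀ = −tan(+7.4°) tan(-10.700°) = 0.0245, H₀ = 1.5463 rad.
Bracket: H₀ sin φ sin δ + cos φ cos δ sin H₀ = 1.5463×0.12880×-0.18567 + 0.99167×0.98261×0.99970 = -0.036979 + 0.974133 = 0.937154.
Q̄ = (S₀/π) × [bracket] = (1361/π) × 0.937154 = 405.99 W/m².
— Configuration B (φ=+22.5°):
cos H₀ = −tan(+22.5°) tan(-10.700°) = 0.0783, H₀ = 1.4924 rad.
Bracket: H₀ sin φ sin δ + cos φ cos δ sin H₀ = 1.4924×0.38268×-0.18567 + 0.92388×0.98261×0.99693 = -0.106038 + 0.905027 = 0.798989.
Q̄ = (S₀/π) × [bracket] = (1361/π) × 0.798989 = 346.14 W/m².
Ratio Q̄_A / Q̄_B = 405.99 / 346.14 = 1.173.

Q̄_A / Q̄_B ≈ 1.17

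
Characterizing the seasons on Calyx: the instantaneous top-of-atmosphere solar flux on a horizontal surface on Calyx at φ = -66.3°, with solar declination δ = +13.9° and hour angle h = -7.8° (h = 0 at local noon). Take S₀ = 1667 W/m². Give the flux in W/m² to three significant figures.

278 W/m²

cos θ_z = sin φ sin δ + cos φ cos δ cos h = -0.219968 + 0.386567 = 0.166599.
Flux = S₀ · cos θ_z = 1667 × 0.166599 = 277.7 W/m².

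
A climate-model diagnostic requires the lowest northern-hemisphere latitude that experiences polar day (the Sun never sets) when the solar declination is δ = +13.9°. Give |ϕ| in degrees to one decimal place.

|ϕ| = 76.1°

Polar day requires cos h₀ = −tan ϕ tan δ ≤ −1, i.e. tan ϕ tan δ ≥ 1.
The boundary is |tan ϕ| · |tan δ| = 1, so |ϕ| = 90° − |δ| = 90° − 13.9° = 76.1° in the northern hemisphere.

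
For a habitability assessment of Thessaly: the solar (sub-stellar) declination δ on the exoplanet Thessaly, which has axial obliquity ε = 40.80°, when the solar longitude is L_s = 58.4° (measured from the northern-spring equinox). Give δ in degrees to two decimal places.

sin δ = sin ε · sin L_s = sin 40.80° × sin 58.4° = 0.556536.
δ = arcsin(0.556536) = +33.82°.

δ = +33.82°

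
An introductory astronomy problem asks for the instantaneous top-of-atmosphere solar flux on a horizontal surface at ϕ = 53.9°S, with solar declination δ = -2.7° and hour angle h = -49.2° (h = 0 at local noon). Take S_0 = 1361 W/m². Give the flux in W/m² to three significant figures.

575 W/m²

cos θ_z = sin ϕ sin δ + cos ϕ cos δ cos h = 0.038062 + 0.384566 = 0.422628.
Flux = S_0 · cos θ_z = 1361 × 0.422628 = 575.2 W/m².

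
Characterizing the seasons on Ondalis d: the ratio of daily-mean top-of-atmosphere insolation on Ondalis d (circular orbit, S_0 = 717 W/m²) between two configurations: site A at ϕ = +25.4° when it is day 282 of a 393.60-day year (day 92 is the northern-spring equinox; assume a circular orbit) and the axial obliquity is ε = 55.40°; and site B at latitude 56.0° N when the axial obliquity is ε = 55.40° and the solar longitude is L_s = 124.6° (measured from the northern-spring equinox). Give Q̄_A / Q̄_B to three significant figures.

Q̄_A / Q̄_B ≈ 0.544

— Configuration A (ϕ=+25.4°):
Solar longitude: L_s = 360° × (282 − 92)/393.60 = 173.780°.
sin δ = sin 55.40° × sin 173.780° = 0.08918, so δ = +5.116°.
cos h₀ = −tan(+25.4°) tan(+5.116°) = -0.0425, h₀ = 1.6133 rad.
Bracket: h₀ sin ϕ sin δ + cos ϕ cos δ sin h₀ = 1.6133×0.42894×0.08918 + 0.90334×0.99602×0.99910 = 0.061713 + 0.898935 = 0.960648.
Q̄ = (S_0/π) × [bracket] = (717/π) × 0.960648 = 219.25 W/m².
— Configuration B (ϕ=+56.0°):
Solar declination: sin δ = sin ε · sin L_s = sin 55.40° × sin 124.6° = 0.67755, so δ = +42.653°.
cos h₀ = −tan(+56.0°) tan(+42.653°) = -1.3658 ≤ −1 ⇒ polar day, h₀ = π.
Bracket: h₀ sin ϕ sin δ + cos ϕ cos δ sin h₀ = 3.1416×0.82904×0.67755 + 0.55919×0.73547×0.00000 = 1.764687 + 0.000000 = 1.764687.
Q̄ = (S_0/π) × [bracket] = (717/π) × 1.764687 = 402.75 W/m².
Ratio Q̄_A / Q̄_B = 219.25 / 402.75 = 0.5444.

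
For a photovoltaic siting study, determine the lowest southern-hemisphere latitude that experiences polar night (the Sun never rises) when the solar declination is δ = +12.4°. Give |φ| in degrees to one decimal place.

|φ| = 77.6°

Polar night requires cos H₀ = −tan φ tan δ ≥ 1, i.e. tan φ tan δ ≤ −1.
The boundary is |tan φ| · |tan δ| = 1, so |φ| = 90° − |δ| = 90° − 12.4° = 77.6° in the southern hemisphere.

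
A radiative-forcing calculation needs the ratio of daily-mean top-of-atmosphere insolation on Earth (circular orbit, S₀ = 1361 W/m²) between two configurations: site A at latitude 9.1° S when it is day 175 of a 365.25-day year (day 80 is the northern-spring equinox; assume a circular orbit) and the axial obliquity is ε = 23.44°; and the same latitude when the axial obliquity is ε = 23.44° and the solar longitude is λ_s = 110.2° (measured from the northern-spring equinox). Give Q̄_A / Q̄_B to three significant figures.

— Configuration A (φ=-9.1°):
Solar longitude: λ_s = 360° × (175 − 80)/365.25 = 93.634°.
sin δ = sin 23.44° × sin 93.634° = 0.39699, so δ = +23.390°.
cos H₀ = −tan(-9.1°) tan(+23.390°) = 0.0693, H₀ = 1.5015 rad.
Bracket: H₀ sin φ sin δ + cos φ cos δ sin H₀ = 1.5015×-0.15816×0.39699 + 0.98741×0.91782×0.99760 = -0.094276 + 0.904090 = 0.809814.
Q̄ = (S₀/π) × [bracket] = (1361/π) × 0.809814 = 350.83 W/m².
— Configuration B (φ=-9.1°):
Solar declination: sin δ = sin ε · sin λ_s = sin 23.44° × sin 110.2° = 0.37332, so δ = +21.921°.
cos H₀ = −tan(-9.1°) tan(+21.921°) = 0.0645, H₀ = 1.5063 rad.
Bracket: H₀ sin φ sin δ + cos φ cos δ sin H₀ = 1.5063×-0.15816×0.37332 + 0.98741×0.92770×0.99792 = -0.088938 + 0.914115 = 0.825177.
Q̄ = (S₀/π) × [bracket] = (1361/π) × 0.825177 = 357.48 W/m².
Ratio Q̄_A / Q̄_B = 350.83 / 357.48 = 0.9814.

Q̄_A / Q̄_B ≈ 0.981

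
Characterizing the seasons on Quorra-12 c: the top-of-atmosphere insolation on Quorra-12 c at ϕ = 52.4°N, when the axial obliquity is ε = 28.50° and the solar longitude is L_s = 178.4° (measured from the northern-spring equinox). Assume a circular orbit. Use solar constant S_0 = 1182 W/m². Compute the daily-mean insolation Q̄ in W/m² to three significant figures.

Q̄ ≈ 236 W/m²

Solar declination: sin δ = sin ε · sin L_s = sin 28.50° × sin 178.4° = 0.01332, so δ = +0.763°.
cos h₀ = −tan(+52.4°) tan(+0.763°) = -0.0173, h₀ = 1.5881 rad.
Bracket: h₀ sin ϕ sin δ + cos ϕ cos δ sin h₀ = 1.5881×0.79229×0.01332 + 0.61015×0.99991×0.99985 = 0.016760 + 0.610004 = 0.626764.
Q̄ = (S_0/π) × [bracket] = (1182/π) × 0.626764 = 235.8 W/m².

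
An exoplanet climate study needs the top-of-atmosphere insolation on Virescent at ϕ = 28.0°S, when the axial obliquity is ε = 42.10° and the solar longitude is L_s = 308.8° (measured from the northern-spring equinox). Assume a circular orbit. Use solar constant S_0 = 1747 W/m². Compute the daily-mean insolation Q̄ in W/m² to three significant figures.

Q̄ ≈ 655 W/m²

Solar declination: sin δ = sin ε · sin L_s = sin 42.10° × sin 308.8° = -0.52249, so δ = -31.499°.
cos h₀ = −tan(-28.0°) tan(-31.499°) = -0.3258, h₀ = 1.9027 rad.
Bracket: h₀ sin ϕ sin δ + cos ϕ cos δ sin h₀ = 1.9027×-0.46947×-0.52249 + 0.88295×0.85265×0.94543 = 0.466720 + 0.711764 = 1.178484.
Q̄ = (S_0/π) × [bracket] = (1747/π) × 1.178484 = 655.3 W/m².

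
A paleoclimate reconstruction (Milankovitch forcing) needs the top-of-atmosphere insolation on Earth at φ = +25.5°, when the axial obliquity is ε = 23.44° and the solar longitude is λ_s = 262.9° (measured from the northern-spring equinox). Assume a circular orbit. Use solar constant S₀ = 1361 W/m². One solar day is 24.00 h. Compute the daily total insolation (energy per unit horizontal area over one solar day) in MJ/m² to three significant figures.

21.7 MJ/m²

Solar declination: sin δ = sin ε · sin λ_s = sin 23.44° × sin 262.9° = -0.39474, so δ = -23.250°.
cos H₀ = −tan(+25.5°) tan(-23.250°) = 0.2049, H₀ = 1.3644 rad.
Bracket: H₀ sin φ sin δ + cos φ cos δ sin H₀ = 1.3644×0.43051×-0.39474 + 0.90259×0.91879×0.97878 = -0.231865 + 0.811693 = 0.579828.
Q̄ = (S₀/π) × [bracket] = (1361/π) × 0.579828 = 251.19 W/m².
Daily total = Q̄ × 24.00 h × 3600 s/h = 251.19 × 24.00 × 3600 / 10⁶ = 21.70 MJ/m².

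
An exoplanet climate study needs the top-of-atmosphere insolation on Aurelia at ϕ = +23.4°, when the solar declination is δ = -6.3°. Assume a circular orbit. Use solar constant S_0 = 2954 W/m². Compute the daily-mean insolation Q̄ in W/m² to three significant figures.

cos h₀ = −tan(+23.4°) tan(-6.300°) = 0.0478, h₀ = 1.5230 rad.
Bracket: h₀ sin ϕ sin δ + cos ϕ cos δ sin h₀ = 1.5230×0.39715×-0.10973 + 0.91775×0.99396×0.99886 = -0.066371 + 0.911167 = 0.844796.
Q̄ = (S_0/π) × [bracket] = (2954/π) × 0.844796 = 794.4 W/m².

Q̄ ≈ 794 W/m²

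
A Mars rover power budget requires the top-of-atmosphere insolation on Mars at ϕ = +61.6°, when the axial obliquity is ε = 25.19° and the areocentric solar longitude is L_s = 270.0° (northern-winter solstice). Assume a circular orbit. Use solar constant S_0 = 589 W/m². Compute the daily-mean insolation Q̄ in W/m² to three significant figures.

sin δ = sin 25.19° × sin 270.0° = -0.42562, so δ = -25.190°.
cos h₀ = −tan(+61.6°) tan(-25.190°) = 0.8699, h₀ = 0.5158 rad.
Bracket: h₀ sin ϕ sin δ + cos ϕ cos δ sin h₀ = 0.5158×0.87965×-0.42562 + 0.47562×0.90490×0.49323 = -0.193114 + 0.212281 = 0.019167.
Q̄ = (S_0/π) × [bracket] = (589/π) × 0.019167 = 3.594 W/m².

Q̄ ≈ 3.59 W/m²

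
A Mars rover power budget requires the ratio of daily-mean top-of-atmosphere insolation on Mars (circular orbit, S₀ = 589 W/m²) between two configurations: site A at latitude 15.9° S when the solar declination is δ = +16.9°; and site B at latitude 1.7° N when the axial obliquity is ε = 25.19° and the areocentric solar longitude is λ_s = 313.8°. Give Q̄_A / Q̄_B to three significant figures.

Q̄_A / Q̄_B ≈ 0.852

— Configuration A (φ=-15.9°):
cos H₀ = −tan(-15.9°) tan(+16.900°) = 0.0865, H₀ = 1.4841 rad.
Bracket: H₀ sin φ sin δ + cos φ cos δ sin H₀ = 1.4841×-0.27396×0.29070 + 0.96174×0.95681×0.99625 = -0.118194 + 0.916752 = 0.798558.
Q̄ = (S₀/π) × [bracket] = (589/π) × 0.798558 = 149.72 W/m².
— Configuration B (φ=+1.7°):
sin δ = sin 25.19° × sin 313.8° = -0.30720, so δ = -17.890°.
cos H₀ = −tan(+1.7°) tan(-17.890°) = 0.0096, H₀ = 1.5612 rad.
Bracket: H₀ sin φ sin δ + cos φ cos δ sin H₀ = 1.5612×0.02967×-0.30720 + 0.99956×0.95165×0.99995 = -0.014230 + 0.951184 = 0.936954.
Q̄ = (S₀/π) × [bracket] = (589/π) × 0.936954 = 175.66 W/m².
Ratio Q̄_A / Q̄_B = 149.72 / 175.66 = 0.8523.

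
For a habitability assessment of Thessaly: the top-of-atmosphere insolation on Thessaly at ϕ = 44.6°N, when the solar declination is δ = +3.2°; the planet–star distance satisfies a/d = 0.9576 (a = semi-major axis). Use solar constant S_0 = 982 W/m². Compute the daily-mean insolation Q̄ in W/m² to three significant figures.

cos h₀ = −tan(+44.6°) tan(+3.200°) = -0.0551, h₀ = 1.6260 rad.
Bracket: h₀ sin ϕ sin δ + cos ϕ cos δ sin h₀ = 1.6260×0.70215×0.05582 + 0.71203×0.99844×0.99848 = 0.063729 + 0.709839 = 0.773568.
Inverse-square distance factor (a/d)² = 0.9576² = 0.916998.
Q̄ = (S_0/π) × 0.916998 × [bracket] = (982/π) × 0.916998 × 0.773568 = 221.7 W/m².

Q̄ ≈ 222 W/m²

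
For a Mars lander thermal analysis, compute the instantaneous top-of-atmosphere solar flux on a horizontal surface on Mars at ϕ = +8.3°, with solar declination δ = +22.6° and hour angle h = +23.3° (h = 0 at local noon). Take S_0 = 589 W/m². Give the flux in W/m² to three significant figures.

527 W/m²

cos θ_z = sin ϕ sin δ + cos ϕ cos δ cos h = 0.055475 + 0.839038 = 0.894513.
Flux = S_0 · cos θ_z = 589 × 0.894513 = 526.9 W/m².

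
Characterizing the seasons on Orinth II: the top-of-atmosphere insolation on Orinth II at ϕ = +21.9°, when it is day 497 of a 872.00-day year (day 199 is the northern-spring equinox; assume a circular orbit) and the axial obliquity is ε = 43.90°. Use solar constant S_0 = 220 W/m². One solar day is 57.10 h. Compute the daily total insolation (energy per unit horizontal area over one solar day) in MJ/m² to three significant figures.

16.2 MJ/m²

Solar longitude: L_s = 360° × (497 − 199)/872.00 = 123.028°.
sin δ = sin 43.90° × sin 123.028° = 0.58135, so δ = +35.546°.
cos h₀ = −tan(+21.9°) tan(+35.546°) = -0.2872, h₀ = 1.8621 rad.
Bracket: h₀ sin ϕ sin δ + cos ϕ cos δ sin h₀ = 1.8621×0.37299×0.58135 + 0.92784×0.81365×0.95786 = 0.403774 + 0.723124 = 1.126898.
Q̄ = (S_0/π) × [bracket] = (220/π) × 1.126898 = 78.915 W/m².
Daily total = Q̄ × 57.10 h × 3600 s/h = 78.915 × 57.10 × 3600 / 10⁶ = 16.22 MJ/m².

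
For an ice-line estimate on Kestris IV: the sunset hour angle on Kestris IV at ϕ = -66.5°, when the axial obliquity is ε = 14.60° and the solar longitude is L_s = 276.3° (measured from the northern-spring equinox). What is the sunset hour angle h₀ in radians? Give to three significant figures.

Solar declination: sin δ = sin ε · sin L_s = sin 14.60° × sin 276.3° = -0.25055, so δ = -14.510°.
cos h₀ = −tan ϕ · tan δ = −tan(-66.5°) × tan(-14.510°) = -0.5952, so h₀ = 2.2083 rad = 126.53°.

h₀ = 2.21 rad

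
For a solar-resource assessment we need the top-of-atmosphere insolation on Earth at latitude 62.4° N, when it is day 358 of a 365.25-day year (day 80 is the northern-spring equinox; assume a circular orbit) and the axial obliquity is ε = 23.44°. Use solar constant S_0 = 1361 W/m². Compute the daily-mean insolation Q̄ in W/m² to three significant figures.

Solar longitude: L_s = 360° × (358 − 80)/365.25 = 274.004°.
sin δ = sin 23.44° × sin 274.004° = -0.39682, so δ = -23.379°.
cos h₀ = −tan(+62.4°) tan(-23.379°) = 0.8269, h₀ = 0.5972 rad.
Bracket: h₀ sin ϕ sin δ + cos ϕ cos δ sin h₀ = 0.5972×0.88620×-0.39682 + 0.46330×0.91790×0.56230 = -0.210012 + 0.239125 = 0.029113.
Q̄ = (S_0/π) × [bracket] = (1361/π) × 0.029113 = 12.61 W/m².

Q̄ ≈ 12.6 W/m²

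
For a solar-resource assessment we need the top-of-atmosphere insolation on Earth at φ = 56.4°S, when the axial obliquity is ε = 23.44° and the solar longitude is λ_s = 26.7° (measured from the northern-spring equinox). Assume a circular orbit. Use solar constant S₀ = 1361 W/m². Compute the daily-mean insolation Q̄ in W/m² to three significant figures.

Solar declination: sin δ = sin ε · sin λ_s = sin 23.44° × sin 26.7° = 0.17873, so δ = +10.296°.
cos H₀ = −tan(-56.4°) tan(+10.296°) = 0.2734, H₀ = 1.2939 rad.
Bracket: H₀ sin φ sin δ + cos φ cos δ sin H₀ = 1.2939×-0.83292×0.17873 + 0.55339×0.98390×0.96190 = -0.192620 + 0.523736 = 0.331116.
Q̄ = (S₀/π) × [bracket] = (1361/π) × 0.331116 = 143.4 W/m².

Q̄ ≈ 143 W/m²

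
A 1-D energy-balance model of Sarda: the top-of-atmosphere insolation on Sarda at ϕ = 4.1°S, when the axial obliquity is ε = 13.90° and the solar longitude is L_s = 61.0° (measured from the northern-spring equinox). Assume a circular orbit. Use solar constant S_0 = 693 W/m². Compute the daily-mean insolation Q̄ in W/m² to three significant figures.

Solar declination: sin δ = sin ε · sin L_s = sin 13.90° × sin 61.0° = 0.21011, so δ = +12.129°.
cos h₀ = −tan(-4.1°) tan(+12.129°) = 0.0154, h₀ = 1.5554 rad.
Bracket: h₀ sin ϕ sin δ + cos ϕ cos δ sin h₀ = 1.5554×-0.07150×0.21011 + 0.99744×0.97768×0.99988 = -0.023367 + 0.975060 = 0.951693.
Q̄ = (S_0/π) × [bracket] = (693/π) × 0.951693 = 209.9 W/m².

Q̄ ≈ 210 W/m²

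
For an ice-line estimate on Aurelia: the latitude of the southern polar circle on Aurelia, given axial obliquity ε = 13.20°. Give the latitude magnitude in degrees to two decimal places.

76.80°

The polar circle is the lowest latitude that experiences at least one full rotation of continuous darkness at the northern-summer solstice; it lies at |ϕ| = 90° − ε = 90° − 13.20° = 76.80°.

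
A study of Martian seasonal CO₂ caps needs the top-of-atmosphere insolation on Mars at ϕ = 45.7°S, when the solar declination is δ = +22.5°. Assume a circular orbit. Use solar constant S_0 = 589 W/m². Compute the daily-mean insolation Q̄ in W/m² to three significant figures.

Q̄ ≈ 51.4 W/m²

cos h₀ = −tan(-45.7°) tan(+22.500°) = 0.4245, h₀ = 1.1324 rad.
Bracket: h₀ sin ϕ sin δ + cos ϕ cos δ sin h₀ = 1.1324×-0.71569×0.38268 + 0.69842×0.92388×0.90545 = -0.310142 + 0.584247 = 0.274105.
Q̄ = (S_0/π) × [bracket] = (589/π) × 0.274105 = 51.39 W/m².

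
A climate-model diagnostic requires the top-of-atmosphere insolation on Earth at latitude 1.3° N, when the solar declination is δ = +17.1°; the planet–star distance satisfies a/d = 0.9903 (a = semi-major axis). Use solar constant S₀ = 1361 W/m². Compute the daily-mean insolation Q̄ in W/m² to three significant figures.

Q̄ ≈ 410 W/m²

cos H₀ = −tan(+1.3°) tan(+17.100°) = -0.0070, H₀ = 1.5778 rad.
Bracket: H₀ sin φ sin δ + cos φ cos δ sin H₀ = 1.5778×0.02269×0.29404 + 0.99974×0.95579×0.99998 = 0.010527 + 0.955522 = 0.966049.
Inverse-square distance factor (a/d)² = 0.9903² = 0.980694.
Q̄ = (S₀/π) × 0.980694 × [bracket] = (1361/π) × 0.980694 × 0.966049 = 410.4 W/m².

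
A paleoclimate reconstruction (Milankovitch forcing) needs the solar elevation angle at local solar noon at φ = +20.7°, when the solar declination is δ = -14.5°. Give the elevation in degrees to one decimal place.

At local noon the hour angle is zero, so the zenith angle equals |φ − δ| = |+20.7° − (-14.500°)| = 35.200°.
Elevation = 90° − 35.200° = 54.8°.

54.8°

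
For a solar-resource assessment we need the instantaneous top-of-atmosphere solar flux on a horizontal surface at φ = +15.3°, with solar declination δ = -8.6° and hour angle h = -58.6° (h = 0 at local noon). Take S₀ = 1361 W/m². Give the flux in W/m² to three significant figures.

cos θ_z = sin φ sin δ + cos φ cos δ cos h = -0.039458 + 0.496893 = 0.457435.
Flux = S₀ · cos θ_z = 1361 × 0.457435 = 622.6 W/m².

623 W/m²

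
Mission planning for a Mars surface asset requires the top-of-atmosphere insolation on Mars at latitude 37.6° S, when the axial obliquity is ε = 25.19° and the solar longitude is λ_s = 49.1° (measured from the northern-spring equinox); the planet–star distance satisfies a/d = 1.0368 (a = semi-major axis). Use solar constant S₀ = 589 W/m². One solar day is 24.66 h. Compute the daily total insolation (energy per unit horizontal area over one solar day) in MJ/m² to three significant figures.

8.37 MJ/m²

Solar declination: sin δ = sin ε · sin λ_s = sin 25.19° × sin 49.1° = 0.32171, so δ = +18.766°.
cos H₀ = −tan(-37.6°) tan(+18.766°) = 0.2617, H₀ = 1.3061 rad.
Bracket: H₀ sin φ sin δ + cos φ cos δ sin H₀ = 1.3061×-0.61015×0.32171 + 0.79229×0.94684×0.96516 = -0.256376 + 0.724036 = 0.467660.
Inverse-square distance factor (a/d)² = 1.0368² = 1.074954.
Q̄ = (S₀/π) × 1.074954 × [bracket] = (589/π) × 1.074954 × 0.467660 = 94.251 W/m².
Daily total = Q̄ × 24.66 h × 3600 s/h = 94.251 × 24.66 × 3600 / 10⁶ = 8.367 MJ/m².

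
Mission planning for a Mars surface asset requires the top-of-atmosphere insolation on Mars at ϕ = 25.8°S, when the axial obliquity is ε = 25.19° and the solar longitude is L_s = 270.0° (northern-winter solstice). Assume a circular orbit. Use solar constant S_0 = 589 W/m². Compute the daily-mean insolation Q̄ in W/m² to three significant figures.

Q̄ ≈ 211 W/m²

Solar declination: sin δ = sin ε · sin L_s = sin 25.19° × sin 270.0° = -0.42562, so δ = -25.190°.
cos h₀ = −tan(-25.8°) tan(-25.190°) = -0.2274, h₀ = 1.8002 rad.
Bracket: h₀ sin ϕ sin δ + cos ϕ cos δ sin h₀ = 1.8002×-0.43523×-0.42562 + 0.90032×0.90490×0.97381 = 0.333474 + 0.793363 = 1.126837.
Q̄ = (S_0/π) × [bracket] = (589/π) × 1.126837 = 211.3 W/m².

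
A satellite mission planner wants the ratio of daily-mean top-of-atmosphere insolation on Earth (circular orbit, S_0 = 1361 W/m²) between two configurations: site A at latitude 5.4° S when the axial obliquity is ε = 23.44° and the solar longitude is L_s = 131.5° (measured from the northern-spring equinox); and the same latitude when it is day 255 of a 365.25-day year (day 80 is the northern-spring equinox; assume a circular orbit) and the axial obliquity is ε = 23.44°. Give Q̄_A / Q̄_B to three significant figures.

— Configuration A (ϕ=-5.4°):
Solar declination: sin δ = sin ε · sin L_s = sin 23.44° × sin 131.5° = 0.29793, so δ = +17.333°.
cos h₀ = −tan(-5.4°) tan(+17.333°) = 0.0295, h₀ = 1.5413 rad.
Bracket: h₀ sin ϕ sin δ + cos ϕ cos δ sin h₀ = 1.5413×-0.09411×0.29793 + 0.99556×0.95459×0.99956 = -0.043215 + 0.949933 = 0.906718.
Q̄ = (S_0/π) × [bracket] = (1361/π) × 0.906718 = 392.81 W/m².
— Configuration B (ϕ=-5.4°):
Solar longitude: L_s = 360° × (255 − 80)/365.25 = 172.485°.
sin δ = sin 23.44° × sin 172.485° = 0.05203, so δ = +2.982°.
cos h₀ = −tan(-5.4°) tan(+2.982°) = 0.0049, h₀ = 1.5659 rad.
Bracket: h₀ sin ϕ sin δ + cos ϕ cos δ sin h₀ = 1.5659×-0.09411×0.05203 + 0.99556×0.99865×0.99999 = -0.007667 + 0.994206 = 0.986539.
Q̄ = (S_0/π) × [bracket] = (1361/π) × 0.986539 = 427.39 W/m².
Ratio Q̄_A / Q̄_B = 392.81 / 427.39 = 0.9191.

Q̄_A / Q̄_B ≈ 0.919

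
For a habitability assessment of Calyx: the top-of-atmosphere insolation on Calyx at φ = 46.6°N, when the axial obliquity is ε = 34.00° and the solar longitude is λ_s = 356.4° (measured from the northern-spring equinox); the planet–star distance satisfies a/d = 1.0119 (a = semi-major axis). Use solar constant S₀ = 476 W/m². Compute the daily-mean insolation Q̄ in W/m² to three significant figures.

Solar declination: sin δ = sin ε · sin λ_s = sin 34.00° × sin 356.4° = -0.03511, so δ = -2.012°.
cos H₀ = −tan(+46.6°) tan(-2.012°) = 0.0372, H₀ = 1.5336 rad.
Bracket: H₀ sin φ sin δ + cos φ cos δ sin H₀ = 1.5336×0.72657×-0.03511 + 0.68709×0.99938×0.99931 = -0.039122 + 0.686190 = 0.647068.
Inverse-square distance factor (a/d)² = 1.0119² = 1.023942.
Q̄ = (S₀/π) × 1.023942 × [bracket] = (476/π) × 1.023942 × 0.647068 = 100.4 W/m².

Q̄ ≈ 100 W/m²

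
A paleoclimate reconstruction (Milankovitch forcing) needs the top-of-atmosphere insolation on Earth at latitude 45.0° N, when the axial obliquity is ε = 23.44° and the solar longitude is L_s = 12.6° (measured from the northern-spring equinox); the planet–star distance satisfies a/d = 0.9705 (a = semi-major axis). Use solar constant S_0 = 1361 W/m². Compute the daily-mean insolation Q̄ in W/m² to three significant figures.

Q̄ ≈ 328 W/m²

Solar declination: sin δ = sin ε · sin L_s = sin 23.44° × sin 12.6° = 0.08677, so δ = +4.978°.
cos h₀ = −tan(+45.0°) tan(+4.978°) = -0.0871, h₀ = 1.6580 rad.
Bracket: h₀ sin ϕ sin δ + cos ϕ cos δ sin h₀ = 1.6580×0.70711×0.08677 + 0.70711×0.99623×0.99620 = 0.101728 + 0.701767 = 0.803495.
Inverse-square distance factor (a/d)² = 0.9705² = 0.941870.
Q̄ = (S_0/π) × 0.941870 × [bracket] = (1361/π) × 0.941870 × 0.803495 = 327.9 W/m².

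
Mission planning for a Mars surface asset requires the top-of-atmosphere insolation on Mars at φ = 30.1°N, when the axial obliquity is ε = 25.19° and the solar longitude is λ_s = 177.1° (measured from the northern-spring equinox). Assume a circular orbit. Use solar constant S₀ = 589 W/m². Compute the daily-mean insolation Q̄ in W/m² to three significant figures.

Solar declination: sin δ = sin ε · sin λ_s = sin 25.19° × sin 177.1° = 0.02153, so δ = +1.234°.
cos H₀ = −tan(+30.1°) tan(+1.234°) = -0.0125, H₀ = 1.5833 rad.
Bracket: H₀ sin φ sin δ + cos φ cos δ sin H₀ = 1.5833×0.50151×0.02153 + 0.86515×0.99977×0.99992 = 0.017096 + 0.864882 = 0.881978.
Q̄ = (S₀/π) × [bracket] = (589/π) × 0.881978 = 165.4 W/m².

Q̄ ≈ 165 W/m²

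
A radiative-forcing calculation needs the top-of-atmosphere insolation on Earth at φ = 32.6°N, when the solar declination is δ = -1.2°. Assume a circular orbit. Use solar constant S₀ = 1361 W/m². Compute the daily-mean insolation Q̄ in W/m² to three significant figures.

cos H₀ = −tan(+32.6°) tan(-1.200°) = 0.0134, H₀ = 1.5574 rad.
Bracket: H₀ sin φ sin δ + cos φ cos δ sin H₀ = 1.5574×0.53877×-0.02094 + 0.84245×0.99978×0.99991 = -0.017570 + 0.842189 = 0.824619.
Q̄ = (S₀/π) × [bracket] = (1361/π) × 0.824619 = 357.2 W/m².

Q̄ ≈ 357 W/m²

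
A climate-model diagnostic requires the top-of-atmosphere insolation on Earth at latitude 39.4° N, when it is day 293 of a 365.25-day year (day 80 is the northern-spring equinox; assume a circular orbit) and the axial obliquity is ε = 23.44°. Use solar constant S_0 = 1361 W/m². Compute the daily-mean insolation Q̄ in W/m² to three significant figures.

Solar longitude: L_s = 360° × (293 − 80)/365.25 = 209.938°.
sin δ = sin 23.44° × sin 209.938° = -0.19852, so δ = -11.451°.
cos h₀ = −tan(+39.4°) tan(-11.451°) = 0.1664, h₀ = 1.4036 rad.
Bracket: h₀ sin ϕ sin δ + cos ϕ cos δ sin h₀ = 1.4036×0.63473×-0.19852 + 0.77273×0.98010×0.98606 = -0.176863 + 0.746795 = 0.569932.
Q̄ = (S_0/π) × [bracket] = (1361/π) × 0.569932 = 246.9 W/m².

Q̄ ≈ 247 W/m²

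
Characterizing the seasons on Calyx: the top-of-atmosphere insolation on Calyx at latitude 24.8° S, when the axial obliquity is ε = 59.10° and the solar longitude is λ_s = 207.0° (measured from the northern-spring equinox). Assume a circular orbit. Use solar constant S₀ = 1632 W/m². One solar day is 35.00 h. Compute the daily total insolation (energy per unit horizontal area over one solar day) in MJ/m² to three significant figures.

Solar declination: sin δ = sin ε · sin λ_s = sin 59.10° × sin 207.0° = -0.38955, so δ = -22.927°.
cos H₀ = −tan(-24.8°) tan(-22.927°) = -0.1954, H₀ = 1.7675 rad.
Bracket: H₀ sin φ sin δ + cos φ cos δ sin H₀ = 1.7675×-0.41945×-0.38955 + 0.90778×0.92100×0.98072 = 0.288804 + 0.819946 = 1.108750.
Q̄ = (S₀/π) × [bracket] = (1632/π) × 1.108750 = 575.98 W/m².
Daily total = Q̄ × 35.00 h × 3600 s/h = 575.98 × 35.00 × 3600 / 10⁶ = 72.57 MJ/m².

72.6 MJ/m²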